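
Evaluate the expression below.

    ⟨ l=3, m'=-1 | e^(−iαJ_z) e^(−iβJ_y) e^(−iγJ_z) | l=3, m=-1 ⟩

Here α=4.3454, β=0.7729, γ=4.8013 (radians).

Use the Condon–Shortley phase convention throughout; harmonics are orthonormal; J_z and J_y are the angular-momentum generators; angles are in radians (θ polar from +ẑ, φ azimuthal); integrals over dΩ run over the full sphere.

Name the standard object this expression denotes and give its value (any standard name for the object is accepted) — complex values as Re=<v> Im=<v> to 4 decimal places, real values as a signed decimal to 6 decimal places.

This is a Wigner D-matrix element — the rotation-matrix element ⟨l m'| R(α,β,γ) |l m⟩ in the angular-momentum basis.
Split into d^3_{-1,-1}(β=0.7729) × two z-phases.
c=cos(0.772900/2)=0.926253, s=sin(0.772900/2)=0.376903; N=√[2·24·2·24]=48.000000
k∈{0,1,2} keeps every argument non-negative
  k=0: (−1)^0·48.0000/(48)·0.9263^6·0.3769^0 = +0.631506
  k=1: (−1)^1·48.0000/(6)·0.9263^4·0.3769^2 = -0.836501
  k=2: (−1)^2·48.0000/(8)·0.9263^2·0.3769^4 = +0.103879
d^3_{-1,-1}(0.7729) = +0.631506 -0.836501 +0.103879 = -0.101116
D = (-0.358807-0.933412i)·(-0.101116)·(+0.088794-0.996050i) = +0.097232-0.027757i

Wigner D-matrix element, Re=0.0972 Im=-0.0278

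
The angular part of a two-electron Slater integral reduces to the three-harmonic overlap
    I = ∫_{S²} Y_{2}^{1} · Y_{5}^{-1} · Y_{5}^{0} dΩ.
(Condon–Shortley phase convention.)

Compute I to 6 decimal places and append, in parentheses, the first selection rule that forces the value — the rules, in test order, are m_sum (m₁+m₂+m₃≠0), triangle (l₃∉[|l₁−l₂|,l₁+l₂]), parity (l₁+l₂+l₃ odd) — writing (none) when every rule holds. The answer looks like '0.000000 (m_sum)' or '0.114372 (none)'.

-0.036166 (none)

Rules hold: Σm=0, L=12 even, 3≤5≤7.
N = 5·11·11 = 605
Δ = 2!·2!·8!/13! = 1/38610
Racah Σ t=0..2: t=0:+1/2880 t=1:−1/576 t=2:+1/2880 = -1/960
⇒ 3j(2 5 5; 0 0 0)² = 10/429, sgn +1
Racah Σ t=0..1: t=0:+1/1152 t=1:−1/1440 = 1/5760
⇒ 3j(2 5 5; 1 -1 0)² = 1/858, sgn -1
4πI² = N·(3j₀)²·(3jₘ)² = 25/1521
I = -1·√(0.0164366/4π) = -0.03616600
No selection rule forces the value: the integral is nonzero (none).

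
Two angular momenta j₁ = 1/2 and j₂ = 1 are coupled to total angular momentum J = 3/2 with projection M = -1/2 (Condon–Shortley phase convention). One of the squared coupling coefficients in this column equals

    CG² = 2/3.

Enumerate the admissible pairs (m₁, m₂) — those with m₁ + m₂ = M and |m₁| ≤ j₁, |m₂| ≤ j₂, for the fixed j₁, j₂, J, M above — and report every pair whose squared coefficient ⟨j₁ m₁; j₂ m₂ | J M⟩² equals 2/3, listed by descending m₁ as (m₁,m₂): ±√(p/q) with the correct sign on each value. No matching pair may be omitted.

(-1/2,0): +√(2/3)

Admissible pairs with m₁+m₂ = M = -1/2: (-1/2,0), (1/2,-1)
  (m₁,m₂)=(1/2,-1): CG² = 1/3, CG = +√(1/3)
  (m₁,m₂)=(-1/2,0): CG² = 2/3, CG = +√(2/3)   ← matches the target
Pairs with CG² = 2/3: (-1/2,0): +√(2/3)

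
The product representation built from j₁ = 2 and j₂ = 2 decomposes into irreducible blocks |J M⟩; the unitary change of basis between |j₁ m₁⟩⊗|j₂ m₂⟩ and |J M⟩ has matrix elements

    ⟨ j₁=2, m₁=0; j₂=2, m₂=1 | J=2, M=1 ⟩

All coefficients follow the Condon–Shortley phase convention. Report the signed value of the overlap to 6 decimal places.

√[5·2!2!2!/7! · 2!2!3!1!3!1!] = √(8/7)
  +(−1)^1/∏(1,1,1,2,1,0)! = -1/2  (running -1/2)
  +(−1)^2/∏(2,0,0,1,2,1)! = 1/4  (running -1/4)
⟨..|..⟩ = √(8/7)·(-1/4) = -0.267261

−√(1/14) = -0.267261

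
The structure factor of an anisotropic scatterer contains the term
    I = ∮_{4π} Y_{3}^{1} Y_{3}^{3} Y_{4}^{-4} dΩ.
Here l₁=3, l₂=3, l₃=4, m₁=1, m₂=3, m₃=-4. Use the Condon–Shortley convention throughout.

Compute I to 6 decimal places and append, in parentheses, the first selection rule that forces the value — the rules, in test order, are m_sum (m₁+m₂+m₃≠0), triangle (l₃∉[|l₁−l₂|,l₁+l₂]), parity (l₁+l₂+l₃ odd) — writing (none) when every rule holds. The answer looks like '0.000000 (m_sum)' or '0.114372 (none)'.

-0.166198 (none)

m-sum 0 ✓  L=10 even ✓  0≤4≤6 ✓
Π(2lᵢ+1) = 7×7×9 = 441
triangle coeff Δ(3,3,4) = 1/34650
Σ_t [0,2]: t=0:+1/72 t=1:−1/16 t=2:+1/72 = -5/144
(3j)²=2/77 [(3 3 4; 0 0 0)], sign=-1
Σ_t [2,2]: t=2:+1/1152 = 1/1152
(3j)²=1/33 [(3 3 4; 1 3 -4)], sign=+1
⇒ 4πI² = 42/121
I = (-1)√(42/121/(4π)) = -0.16619847
No selection rule forces the value: the integral is nonzero (none).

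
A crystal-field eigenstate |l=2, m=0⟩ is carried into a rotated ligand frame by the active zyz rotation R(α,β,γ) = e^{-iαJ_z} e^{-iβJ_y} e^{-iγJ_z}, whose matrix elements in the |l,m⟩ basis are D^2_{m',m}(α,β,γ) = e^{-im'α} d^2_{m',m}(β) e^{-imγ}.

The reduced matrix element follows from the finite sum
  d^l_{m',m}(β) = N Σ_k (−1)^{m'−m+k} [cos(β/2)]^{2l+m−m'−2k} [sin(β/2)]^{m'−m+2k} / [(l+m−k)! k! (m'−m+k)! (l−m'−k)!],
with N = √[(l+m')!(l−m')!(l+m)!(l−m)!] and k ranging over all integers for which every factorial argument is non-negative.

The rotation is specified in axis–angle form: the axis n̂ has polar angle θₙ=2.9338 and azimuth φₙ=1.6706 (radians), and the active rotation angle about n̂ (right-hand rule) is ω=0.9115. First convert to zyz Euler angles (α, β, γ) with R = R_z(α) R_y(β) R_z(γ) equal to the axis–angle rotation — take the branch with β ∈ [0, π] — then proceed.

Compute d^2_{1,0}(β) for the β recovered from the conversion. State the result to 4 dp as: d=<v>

Axis–angle → zyz. n̂ = (sinθₙcosφₙ, sinθₙsinφₙ, cosθₙ) = (-0.020555, +0.205274, -0.978489), ω = 0.9115.
R = I cosω + sinω [n̂]ₓ + (1−cosω) n̂n̂ᵀ gives
  R = [+0.612725, +0.771786, +0.170046; -0.775055, +0.628886, -0.061573; -0.154461, -0.094068, +0.983511]
β = atan2(√(R₁₃²+R₂₃²), R₃₃) = 0.181851; α = atan2(R₂₃, R₁₃) mod 2π = 5.935776; γ = atan2(R₃₂, −R₃₁) mod 2π = 5.736169
d^2_{1,0}(β=0.1819) via the finite sum:
c=cos(0.181851/2)=0.995869, s=sin(0.181851/2)=0.090800; N=√[6·1·2·2]=4.898979
Admissible k: 0..1 (factorial args all ≥0)
  k=0: (−1)^1·4.8990/(2)·0.9959^3·0.0908^1 = -0.219669
  k=1: (−1)^2·4.8990/(2)·0.9959^1·0.0908^3 = +0.001826
d^2_{1,0}(0.1819) = -0.219669 +0.001826 = -0.217843

d=-0.2178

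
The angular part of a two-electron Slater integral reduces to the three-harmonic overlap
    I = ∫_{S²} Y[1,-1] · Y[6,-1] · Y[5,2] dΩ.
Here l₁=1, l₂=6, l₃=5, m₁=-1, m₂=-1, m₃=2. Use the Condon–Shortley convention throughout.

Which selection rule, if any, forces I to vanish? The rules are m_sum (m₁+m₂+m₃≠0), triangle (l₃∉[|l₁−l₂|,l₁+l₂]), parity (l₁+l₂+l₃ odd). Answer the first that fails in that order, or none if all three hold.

azimuthal sum: -1 − 1 + 2 = 0  ✓
5 ≤ 5 ≤ 7 (triangle on l)  ✓
L = 1 + 6 + 5 = 12 (even)  ✓

none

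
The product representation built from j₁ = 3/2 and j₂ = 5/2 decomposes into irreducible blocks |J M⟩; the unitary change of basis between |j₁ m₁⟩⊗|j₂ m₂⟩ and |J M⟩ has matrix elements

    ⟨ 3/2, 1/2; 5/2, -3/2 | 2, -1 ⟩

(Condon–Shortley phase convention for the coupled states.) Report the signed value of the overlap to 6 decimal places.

√[5·2!1!3!/7! · 2!1!1!4!1!3!] = √(24/7)
  +(−1)^0/∏(0,2,1,1,0,2)! = 1/4  (running 1/4)
  +(−1)^1/∏(1,1,0,0,1,3)! = -1/6  (running 1/12)
⟨..|..⟩ = √(24/7)·(1/12) = +0.154303

+√(1/42) = +0.154303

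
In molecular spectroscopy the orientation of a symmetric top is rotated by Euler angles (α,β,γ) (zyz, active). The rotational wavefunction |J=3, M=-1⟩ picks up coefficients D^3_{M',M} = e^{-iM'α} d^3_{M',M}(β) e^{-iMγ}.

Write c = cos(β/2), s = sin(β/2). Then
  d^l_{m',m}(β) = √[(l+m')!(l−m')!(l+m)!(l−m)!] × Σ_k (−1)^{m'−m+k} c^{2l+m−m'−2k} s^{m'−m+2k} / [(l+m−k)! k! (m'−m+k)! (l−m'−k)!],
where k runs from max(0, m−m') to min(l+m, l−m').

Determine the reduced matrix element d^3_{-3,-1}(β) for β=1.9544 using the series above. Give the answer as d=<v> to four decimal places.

d^3_{-3,-1}(β=1.9544) via the finite sum:
With c≡cos(β/2)=0.559346 and s≡sin(β/2)=0.828934, N=[1·720·2·24]^{1/2}=185.903201
k∈{2} keeps every argument non-negative
  k=2: (−1)^0·185.9032/(48)·0.5593^4·0.8289^2 = +0.260500
d^3_{-3,-1}(1.9544) = +0.260500

d=0.2605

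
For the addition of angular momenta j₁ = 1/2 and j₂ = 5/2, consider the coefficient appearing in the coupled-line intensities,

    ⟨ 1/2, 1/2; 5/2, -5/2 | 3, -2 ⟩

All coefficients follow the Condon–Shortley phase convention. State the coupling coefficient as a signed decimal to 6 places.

triangle: 0!×1!×5!/7! = 120/5040
(j±m)!: 1!×0!×0!×5!×1!×5! = 14400
prefactor² = (2J+1)×Δ×N² = 2400
  k=0: +1/(0!×0!×0!×0!×1!×5!) = 1/120
Σ = 1/120  ⇒  CG² = 2400×(1/120)² = 1/6
CG = +√(1/6) = +0.408248

+√(1/6) ≈ +0.408248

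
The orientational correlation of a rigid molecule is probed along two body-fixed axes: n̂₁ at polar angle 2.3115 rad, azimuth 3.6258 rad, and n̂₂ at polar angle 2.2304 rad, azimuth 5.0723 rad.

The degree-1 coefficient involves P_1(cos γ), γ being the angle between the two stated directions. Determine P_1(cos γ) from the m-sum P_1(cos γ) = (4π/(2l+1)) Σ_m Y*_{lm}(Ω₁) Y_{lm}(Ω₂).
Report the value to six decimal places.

Addition theorem: P_1(cos γ) = (4π/3) Σ_m Y*_{lm}(Ω₁) Y_{lm}(Ω₂), m = −1…1:
  m=-1: (-0.22566 - 0.11869j) × (0.09616 + 0.25553j) = 0.00863 - 0.06908j  (running Σ = 0.00863 - 0.06908j)
  m=0: (-0.32971 + 0.00000j) × (-0.29942 + 0.00000j) = 0.09872 + 0.00000j  (running Σ = 0.10735 - 0.06908j)
  m=1: (0.22566 - 0.11869j) × (-0.09616 + 0.25553j) = 0.00863 + 0.06908j  (running Σ = 0.11598 + 0.00000j)
Σ over m = 0.11598 + 0.00000j; ×(4π/3) → 0.48583 + 0.00000j. Real part: 0.485826

0.485826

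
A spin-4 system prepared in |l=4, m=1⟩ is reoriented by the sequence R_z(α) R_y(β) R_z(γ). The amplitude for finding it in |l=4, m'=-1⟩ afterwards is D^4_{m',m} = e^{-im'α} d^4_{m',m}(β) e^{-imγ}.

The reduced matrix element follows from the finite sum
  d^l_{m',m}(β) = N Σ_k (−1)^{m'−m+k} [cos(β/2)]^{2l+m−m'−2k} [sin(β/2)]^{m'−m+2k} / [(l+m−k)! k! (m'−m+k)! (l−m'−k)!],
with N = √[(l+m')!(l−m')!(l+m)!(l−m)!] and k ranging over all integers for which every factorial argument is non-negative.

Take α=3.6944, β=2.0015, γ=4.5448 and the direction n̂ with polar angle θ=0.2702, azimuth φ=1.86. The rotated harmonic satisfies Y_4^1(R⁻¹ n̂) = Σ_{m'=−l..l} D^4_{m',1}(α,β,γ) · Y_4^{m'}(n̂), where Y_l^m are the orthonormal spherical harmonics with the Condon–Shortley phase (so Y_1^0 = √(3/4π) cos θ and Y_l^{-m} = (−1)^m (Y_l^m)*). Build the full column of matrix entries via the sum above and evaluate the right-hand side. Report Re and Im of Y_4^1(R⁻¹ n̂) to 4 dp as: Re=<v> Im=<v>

Re=-0.1291 Im=0.2586

Need the full column D^4_{m',1} for m'=−4..4 at α=3.6944, β=2.0015, γ=4.5448.
cos(β/2)=0.539671, sin(β/2)=0.841876
d^4_{-4,1}: single k=5 term ⇒ +0.497419;  D = -0.343681-0.359595i
d^4_{-3,1}: k∈[4..5] ⇒ +0.563674 -0.823033 = -0.259359;  D = -0.250958-0.065476i
d^4_{-2,1}: k∈[3..5] ⇒ +0.386282 -1.410049 +0.686281 = -0.337485;  D = +0.322651-0.098957i
d^4_{-1,1}: k∈[2..5] ⇒ +0.175094 -1.278292 +1.555386 -0.252339 = +0.199848;  D = +0.131836-0.150195i
d^4_{0,1}: k∈[1..4] ⇒ +0.050196 -0.732919 +1.783587 -0.723404 = +0.377459;  D = -0.062962+0.372171i
d^4_{1,1}: k∈[0..3] ⇒ +0.007195 -0.262641 +1.278292 -1.036924 = -0.014077;  D = +0.005290+0.013046i
d^4_{2,1}: k∈[0..2] ⇒ -0.047620 +0.579424 -0.940033 = -0.408229;  D = -0.329193-0.241419i
d^4_{3,1}: k∈[0..1] ⇒ +0.138976 -0.563674 = -0.424698;  D = +0.423340+0.033924i
d^4_{4,1}: single k=0 term ⇒ -0.204401;  D = -0.181974+0.093089i
Y_4^{m'}(θ=0.2702,φ=1.86) and Σ D·Y over m':
  (-0.3437-0.3596i)·(+0.0009-0.0021i)  (-0.2510-0.0655i)·(+0.0175+0.0148i)  (+0.3227-0.0990i)·(-0.1098+0.0717i)  (+0.1318-0.1502i)·(-0.1215-0.4084i)  (-0.0630+0.3722i)·(+0.5636+0.0000i)  (+0.0053+0.0130i)·(+0.1215-0.4084i)  (-0.3292-0.2414i)·(-0.1098-0.0717i)  (+0.4233+0.0339i)·(-0.0175+0.0148i)  (-0.1820+0.0931i)·(+0.0009+0.0021i)
Y_4^1(R⁻¹ n̂) = -0.129105+0.258593i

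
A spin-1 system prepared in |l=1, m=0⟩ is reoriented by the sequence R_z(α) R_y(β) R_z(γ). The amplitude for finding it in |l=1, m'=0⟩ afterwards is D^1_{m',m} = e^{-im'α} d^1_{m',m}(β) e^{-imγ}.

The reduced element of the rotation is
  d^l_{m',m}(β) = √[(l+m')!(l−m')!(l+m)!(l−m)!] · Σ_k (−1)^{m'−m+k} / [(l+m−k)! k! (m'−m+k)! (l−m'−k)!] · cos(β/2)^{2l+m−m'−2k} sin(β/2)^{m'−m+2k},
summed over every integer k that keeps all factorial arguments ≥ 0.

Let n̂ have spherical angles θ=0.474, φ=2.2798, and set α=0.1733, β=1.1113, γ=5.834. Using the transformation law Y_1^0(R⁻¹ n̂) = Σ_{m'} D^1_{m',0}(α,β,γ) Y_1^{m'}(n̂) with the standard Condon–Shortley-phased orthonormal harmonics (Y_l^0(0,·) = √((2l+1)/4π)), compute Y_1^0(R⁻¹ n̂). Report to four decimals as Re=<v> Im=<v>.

Re=0.0908 Im=0.0000

Need the full column D^1_{m',0} for m'=−1..1 at α=0.1733, β=1.1113, γ=5.8340.
cos(β/2)=0.849558, sin(β/2)=0.527496
d^1_{-1,0}: single k=1 term ⇒ +0.633763;  D = +0.624270+0.109282i
d^1_{0,0}: k∈[0..1] ⇒ +0.721748 -0.278252 = +0.443497;  D = +0.443497+0.000000i
d^1_{1,0}: single k=0 term ⇒ -0.633763;  D = -0.624270+0.109282i
Y_1^{m'}(θ=0.474,φ=2.2798) and Σ D·Y over m':
  (+0.6243+0.1093i)·(-0.1027-0.1197i)  (+0.4435+0.0000i)·(+0.4347+0.0000i)  (-0.6243+0.1093i)·(+0.1027-0.1197i)
Y_1^0(R⁻¹ n̂) = +0.090770+0.000000i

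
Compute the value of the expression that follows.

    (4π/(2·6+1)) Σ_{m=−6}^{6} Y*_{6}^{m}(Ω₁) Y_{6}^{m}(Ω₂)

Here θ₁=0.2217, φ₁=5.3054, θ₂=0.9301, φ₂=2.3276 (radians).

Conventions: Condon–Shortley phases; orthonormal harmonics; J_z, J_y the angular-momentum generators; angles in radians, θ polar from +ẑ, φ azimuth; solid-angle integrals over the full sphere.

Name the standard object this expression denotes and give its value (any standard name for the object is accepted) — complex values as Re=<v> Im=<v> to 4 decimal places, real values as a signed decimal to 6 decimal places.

Legendre polynomial (addition theorem), +0.302147

This sum is the spherical-harmonic addition theorem: it equals the Legendre polynomial P_l(cos γ) of the angle γ between the two directions.
Term-by-term m-sum for l=6 (normalisation 4π/13 = 0.966644):
  m=-6: (0.000050, 0.000022) × (0.021894, -0.126359) = (0.000004, -0.000006)  (running Σ = (0.000004, -0.000006))
  m=-5: (0.000147, 0.000826) × (0.198458, 0.265204) = (-0.000190, 0.000203)  (running Σ = (-0.000186, 0.000197))
  m=-4: (-0.005672, 0.005495) × (-0.429029, -0.049287) = (0.002704, -0.002078)  (running Σ = (0.002518, -0.001881))
  m=-3: (-0.049364, -0.010431) × (0.142808, -0.120191) = (-0.008303, 0.004444)  (running Σ = (-0.005785, 0.002563))
  m=-2: (-0.081312, -0.200790) × (0.014578, -0.254632) = (-0.052313, 0.017777)  (running Σ = (-0.058098, 0.020340))
  m=-1: (0.312944, -0.464359) × (0.204162, 0.216184) = (0.164278, -0.027151)  (running Σ = (0.106180, -0.006810))
  m=0: (0.555254, -0.000000) × (0.180480, 0.000000) = (0.100212, 0.000000)  (running Σ = (0.206393, -0.006810))
  m=1: (-0.312944, -0.464359) × (-0.204162, 0.216184) = (0.164278, 0.027151)  (running Σ = (0.370671, 0.020340))
  m=2: (-0.081312, 0.200790) × (0.014578, 0.254632) = (-0.052313, -0.017777)  (running Σ = (0.318358, 0.002563))
  m=3: (0.049364, -0.010431) × (-0.142808, -0.120191) = (-0.008303, -0.004444)  (running Σ = (0.310055, -0.001881))
  m=4: (-0.005672, -0.005495) × (-0.429029, 0.049287) = (0.002704, 0.002078)  (running Σ = (0.312759, 0.000197))
  m=5: (-0.000147, 0.000826) × (-0.198458, 0.265204) = (-0.000190, -0.000203)  (running Σ = (0.312569, -0.000006))
  m=6: (0.000050, -0.000022) × (0.021894, 0.126359) = (0.000004, 0.000006)  (running Σ = (0.312573, 0.000000))
Total Σ_m = (0.312573, 0.000000). Multiply by 0.966644: (0.302147, 0.000000). P_6(cos γ) = 0.302147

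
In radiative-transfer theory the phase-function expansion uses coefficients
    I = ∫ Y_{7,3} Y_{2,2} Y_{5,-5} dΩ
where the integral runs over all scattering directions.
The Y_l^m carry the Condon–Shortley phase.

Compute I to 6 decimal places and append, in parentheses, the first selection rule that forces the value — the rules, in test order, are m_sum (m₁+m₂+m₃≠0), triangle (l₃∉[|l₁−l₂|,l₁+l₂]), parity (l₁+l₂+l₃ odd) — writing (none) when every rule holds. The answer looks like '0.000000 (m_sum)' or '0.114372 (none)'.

Rules hold: Σm=0, L=14 even, 5≤5≤9.
N = 15·5·11 = 825
Δ = 4!·10!·0!/15! = 1/15015
Racah Σ t=2..2: t=2:+1/57600 = 1/57600
⇒ 3j(7 2 5; 0 0 0)² = 21/715, sgn -1
Racah Σ t=4..4: t=4:+1/87091200 = 1/87091200
⇒ 3j(7 2 5; 3 2 -5)² = 1/15015, sgn +1
4πI² = N·(3j₀)²·(3jₘ)² = 3/1859
I = -1·√(0.00161377/4π) = -0.01133225
No selection rule forces the value: the integral is nonzero (none).

-0.011332 (none)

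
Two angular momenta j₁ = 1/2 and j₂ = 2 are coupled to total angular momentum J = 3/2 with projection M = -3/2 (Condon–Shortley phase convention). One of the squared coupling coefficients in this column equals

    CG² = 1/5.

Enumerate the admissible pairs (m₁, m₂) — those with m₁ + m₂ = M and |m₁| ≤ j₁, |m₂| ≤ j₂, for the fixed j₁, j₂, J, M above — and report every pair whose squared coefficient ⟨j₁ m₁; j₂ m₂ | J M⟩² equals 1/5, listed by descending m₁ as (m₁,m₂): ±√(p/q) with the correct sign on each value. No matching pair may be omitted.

(-1/2,-1): −√(1/5)

Admissible pairs with m₁+m₂ = M = -3/2: (-1/2,-1), (1/2,-2)
  (m₁,m₂)=(1/2,-2): CG² = 4/5, CG = +√(4/5)
  (m₁,m₂)=(-1/2,-1): CG² = 1/5, CG = −√(1/5)   ← matches the target
Pairs with CG² = 1/5: (-1/2,-1): −√(1/5)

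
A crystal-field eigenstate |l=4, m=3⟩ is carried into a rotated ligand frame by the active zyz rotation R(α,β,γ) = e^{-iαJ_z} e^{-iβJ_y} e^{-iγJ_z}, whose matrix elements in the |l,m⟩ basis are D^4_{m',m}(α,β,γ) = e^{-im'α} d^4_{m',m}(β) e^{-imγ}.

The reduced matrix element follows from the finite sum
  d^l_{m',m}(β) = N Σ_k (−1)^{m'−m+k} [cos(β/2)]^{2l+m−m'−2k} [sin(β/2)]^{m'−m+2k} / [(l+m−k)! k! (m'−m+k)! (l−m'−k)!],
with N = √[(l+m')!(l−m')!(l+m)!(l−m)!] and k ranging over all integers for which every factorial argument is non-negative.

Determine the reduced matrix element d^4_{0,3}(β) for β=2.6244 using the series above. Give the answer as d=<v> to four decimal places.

d^4_{0,3}(β=2.6244) via the finite sum:
With c≡cos(β/2)=0.255724 and s≡sin(β/2)=0.966750, N=[24·24·5040·1]^{1/2}=1703.830978
k∈{3,4} keeps every argument non-negative
  k=3: (−1)^0·1703.8310/(144)·0.2557^5·0.9667^3 = +0.011691
  k=4: (−1)^1·1703.8310/(144)·0.2557^3·0.9667^5 = -0.167089
d^4_{0,3}(2.6244) = +0.011691 -0.167089 = -0.155398

d=-0.1554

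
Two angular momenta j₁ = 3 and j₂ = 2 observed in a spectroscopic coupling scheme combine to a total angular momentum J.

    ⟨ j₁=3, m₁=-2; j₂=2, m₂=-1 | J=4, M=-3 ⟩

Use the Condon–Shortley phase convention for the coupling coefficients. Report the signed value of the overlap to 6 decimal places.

√[9·1!5!3!/10! · 1!5!1!3!1!7!] = √(6480)
  +(−1)^0/∏(0,1,5,1,0,2)! = 1/240  (running 1/240)
  +(−1)^1/∏(1,0,4,0,1,3)! = -1/144  (running -1/360)
⟨..|..⟩ = √(6480)·(-1/360) = -0.223607

−√(1/20) = -0.223607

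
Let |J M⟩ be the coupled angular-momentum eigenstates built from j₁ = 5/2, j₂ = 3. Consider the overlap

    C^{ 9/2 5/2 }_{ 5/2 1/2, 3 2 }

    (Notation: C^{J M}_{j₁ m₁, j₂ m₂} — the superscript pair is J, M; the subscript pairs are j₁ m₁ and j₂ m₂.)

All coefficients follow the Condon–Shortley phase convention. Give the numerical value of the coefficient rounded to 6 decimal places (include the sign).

√[10·1!4!5!/11! · 3!2!5!1!7!2!] = √(115200/11)
  +(−1)^0/∏(0,1,2,5,2,0)! = 1/480  (running 1/480)
  +(−1)^1/∏(1,0,1,4,3,1)! = -1/144  (running -7/1440)
⟨..|..⟩ = √(115200/11)·(-7/1440) = -0.497468

-0.497468  (= −√(49/198))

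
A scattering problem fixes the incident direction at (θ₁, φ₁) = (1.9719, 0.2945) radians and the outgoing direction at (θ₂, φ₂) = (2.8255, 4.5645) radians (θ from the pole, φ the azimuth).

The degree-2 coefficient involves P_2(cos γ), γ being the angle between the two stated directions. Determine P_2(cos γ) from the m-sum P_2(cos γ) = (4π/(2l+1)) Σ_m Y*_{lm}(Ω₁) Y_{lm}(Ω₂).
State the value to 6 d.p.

Addition theorem: P_2(cos γ) = (4π/5) Σ_m Y*_{lm}(Ω₁) Y_{lm}(Ω₂), m = −2…2:
  m=-2: (0.272224, 0.181875) × (-0.035705, -0.010880) = (-0.007741, -0.009456)  (running Σ = (-0.007741, -0.009456))
  m=-1: (-0.265734, -0.080603) × (0.033633, -0.225761) = (-0.027134, 0.057282)  (running Σ = (-0.034875, 0.047826))
  m=0: (-0.171157, -0.000000) × (0.539353, 0.000000) = (-0.092314, -0.000000)  (running Σ = (-0.127190, 0.047826))
  m=1: (0.265734, -0.080603) × (-0.033633, -0.225761) = (-0.027134, -0.057282)  (running Σ = (-0.154324, -0.009456))
  m=2: (0.272224, -0.181875) × (-0.035705, 0.010880) = (-0.007741, 0.009456)  (running Σ = (-0.162065, 0.000000))
Σ over m = (-0.162065, 0.000000); ×(4π/5) → (-0.407314, 0.000000). Real part: -0.407314

-0.407314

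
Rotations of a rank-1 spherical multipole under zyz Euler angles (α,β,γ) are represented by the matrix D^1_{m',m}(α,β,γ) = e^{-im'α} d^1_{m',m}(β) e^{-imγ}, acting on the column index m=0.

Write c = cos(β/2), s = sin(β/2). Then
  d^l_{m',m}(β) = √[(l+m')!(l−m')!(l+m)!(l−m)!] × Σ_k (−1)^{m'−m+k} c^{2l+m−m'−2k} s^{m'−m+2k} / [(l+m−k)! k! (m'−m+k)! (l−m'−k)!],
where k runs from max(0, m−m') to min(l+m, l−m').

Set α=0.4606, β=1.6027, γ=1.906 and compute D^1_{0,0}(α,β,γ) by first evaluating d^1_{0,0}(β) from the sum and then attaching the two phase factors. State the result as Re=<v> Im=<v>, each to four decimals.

First d^1_{0,0}(β=1.6027), then the phase factors e^{-i(0)α} and e^{-i(0)γ}:
c=cos(1.602700/2)=0.695738, s=sin(1.602700/2)=0.718296; N=√[1·1·1·1]=1.000000
The bounds max(0,m−m')=0 and min(l+m,l−m')=1 give 2 terms
  k=0: (−1)^0·1.0000/(1)·0.6957^2·0.7183^0 = +0.484051
  k=1: (−1)^1·1.0000/(1)·0.6957^0·0.7183^2 = -0.515949
d^1_{0,0}(1.6027) = +0.484051 -0.515949 = -0.031898
Attach z-rotation phases: D = e^{-i(0)(0.4606)}·(-0.031898)·e^{-i(0)(1.9060)} = -0.031898+0.000000i

Re=-0.0319 Im=0.0000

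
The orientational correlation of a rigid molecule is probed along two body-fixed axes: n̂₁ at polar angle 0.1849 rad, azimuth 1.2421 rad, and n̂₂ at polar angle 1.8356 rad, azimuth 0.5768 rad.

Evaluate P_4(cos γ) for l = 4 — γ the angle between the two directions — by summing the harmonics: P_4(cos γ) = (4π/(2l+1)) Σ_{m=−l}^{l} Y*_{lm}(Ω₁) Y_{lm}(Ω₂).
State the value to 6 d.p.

Expand P_4 via completeness: Σ_{m} conj(Y_{4,m}) at Ω₁ times Y_{4,m} at Ω₂ —
  m=-4: (0.000128, -0.000489) × (-0.257895, -0.284490) = (-0.000172, 0.000090)  (running Σ = (-0.000172, 0.000090))
  m=-3: (-0.006375, -0.004220) × (0.046806, 0.290769) = (0.000929, -0.002051)  (running Σ = (0.000756, -0.001962))
  m=-2: (-0.051585, 0.039820) × (-0.065723, 0.148287) = (-0.002515, -0.010266)  (running Σ = (-0.001758, -0.012228))
  m=-1: (0.103863, 0.304522) × (0.252472, -0.164260) = (0.076243, 0.059823)  (running Σ = (0.074485, 0.047595))
  m=0: (0.707491, -0.000000) × (0.117348, 0.000000) = (0.083023, 0.000000)  (running Σ = (0.157508, 0.047595))
  m=1: (-0.103863, 0.304522) × (-0.252472, -0.164260) = (0.076243, -0.059823)  (running Σ = (0.233751, -0.012228))
  m=2: (-0.051585, -0.039820) × (-0.065723, -0.148287) = (-0.002515, 0.010266)  (running Σ = (0.231236, -0.001962))
  m=3: (0.006375, -0.004220) × (-0.046806, 0.290769) = (0.000929, 0.002051)  (running Σ = (0.232165, 0.000090))
  m=4: (0.000128, 0.000489) × (-0.257895, 0.284490) = (-0.000172, -0.000090)  (running Σ = (0.231993, 0.000000))
Total Σ_m = (0.231993, 0.000000). Multiply by 1.396263: (0.323923, 0.000000). P_4(cos γ) = 0.323923

0.323923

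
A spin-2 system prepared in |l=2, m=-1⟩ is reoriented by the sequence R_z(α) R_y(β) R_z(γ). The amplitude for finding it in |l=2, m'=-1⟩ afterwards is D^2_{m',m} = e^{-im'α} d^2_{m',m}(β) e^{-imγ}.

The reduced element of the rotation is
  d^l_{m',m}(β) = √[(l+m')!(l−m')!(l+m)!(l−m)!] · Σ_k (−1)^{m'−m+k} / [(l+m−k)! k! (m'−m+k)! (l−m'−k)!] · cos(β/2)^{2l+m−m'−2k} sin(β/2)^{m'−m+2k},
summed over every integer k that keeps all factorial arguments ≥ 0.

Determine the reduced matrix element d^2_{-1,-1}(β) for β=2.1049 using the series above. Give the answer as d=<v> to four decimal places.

d^2_{-1,-1}(β=2.1049) via the finite sum:
With c≡cos(β/2)=0.495444 and s≡sin(β/2)=0.868640, N=[1·6·1·6]^{1/2}=6.000000
k: max(0,(-1)−(-1))=0 … min(2+(-1),2−(-1))=1
  k=0: (−1)^0·6.0000/(6)·0.4954^4·0.8686^0 = +0.060253
  k=1: (−1)^1·6.0000/(2)·0.4954^2·0.8686^2 = -0.555636
d^2_{-1,-1}(2.1049) = +0.060253 -0.555636 = -0.495383

d=-0.4954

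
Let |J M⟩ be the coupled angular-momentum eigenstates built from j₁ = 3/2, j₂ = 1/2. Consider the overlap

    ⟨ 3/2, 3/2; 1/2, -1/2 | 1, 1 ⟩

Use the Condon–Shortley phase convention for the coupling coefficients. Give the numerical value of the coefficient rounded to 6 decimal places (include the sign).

j₁+j₂−J=1  J+j₁−j₂=2  J−j₁+j₂=0  j₁+j₂+J+1=4
(j₁±m₁, j₂±m₂, J±M) = (3,0,0,1,2,0)
P² = 3
sum k=0..0:
  [0] +1/2 = 1/2
S = 1/2
C² = P²·S² = 3/4 ; C = +0.866025

+0.866025  (= +√(3/4))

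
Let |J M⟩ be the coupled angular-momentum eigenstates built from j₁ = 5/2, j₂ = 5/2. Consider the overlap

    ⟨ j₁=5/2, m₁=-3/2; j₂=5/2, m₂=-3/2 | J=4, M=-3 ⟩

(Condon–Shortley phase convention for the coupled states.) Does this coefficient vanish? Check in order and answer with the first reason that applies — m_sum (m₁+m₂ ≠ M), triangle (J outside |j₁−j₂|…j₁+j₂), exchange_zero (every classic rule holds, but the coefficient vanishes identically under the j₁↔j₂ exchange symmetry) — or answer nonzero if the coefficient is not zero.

m-sum: m₁+m₂ = -3/2+(-3/2) = -3, M = -3  ✓
triangle: |j₁−j₂| = 0 ≤ J = 4 ≤ j₁+j₂ = 5  ✓
exchange: j₁=j₂ and m₁=m₂, and (−1)^(j₁+j₂−J) = (−1)^1 = −1 forces ⟨j₁m₁;j₂m₂|JM⟩ = −⟨j₂m₂;j₁m₁|JM⟩ = −⟨j₁m₁;j₂m₂|JM⟩ ⇒ the coefficient vanishes identically
Racah sum check: Σ_k collapses to 0 ⇒ CG = 0

exchange_zero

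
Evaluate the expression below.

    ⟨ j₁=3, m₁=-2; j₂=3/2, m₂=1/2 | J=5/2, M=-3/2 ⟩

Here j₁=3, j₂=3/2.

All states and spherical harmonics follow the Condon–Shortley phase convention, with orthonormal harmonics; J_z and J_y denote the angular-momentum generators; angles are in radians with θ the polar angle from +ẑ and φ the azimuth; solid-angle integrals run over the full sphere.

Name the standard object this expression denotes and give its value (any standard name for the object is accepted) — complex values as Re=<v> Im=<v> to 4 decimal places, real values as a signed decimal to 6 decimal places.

This is a Clebsch–Gordan (vector-coupling) coefficient.
j₁+j₂−J=2  J+j₁−j₂=4  J−j₁+j₂=1  j₁+j₂+J+1=8
(j₁±m₁, j₂±m₂, J±M) = (1,5,2,1,1,4)
P² = 288/7
sum k=1..2:
  [1] −1/24 = -1/24
  [2] +1/12 = 1/12
S = 1/24
C² = P²·S² = 1/14 ; C = +0.267261

Clebsch–Gordan coefficient, +√(1/14) ≈ +0.267261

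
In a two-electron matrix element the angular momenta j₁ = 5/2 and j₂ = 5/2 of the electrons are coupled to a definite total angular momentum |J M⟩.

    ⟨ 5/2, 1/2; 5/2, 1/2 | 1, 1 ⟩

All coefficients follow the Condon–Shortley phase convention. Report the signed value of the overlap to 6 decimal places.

+√(9/35) ≈ +0.507093

√[3·4!1!1!/7! · 3!2!3!2!2!0!] = √(144/35)
  +(−1)^2/∏(2,2,0,1,1,0)! = 1/4  (running 1/4)
⟨..|..⟩ = √(144/35)·(1/4) = +0.507093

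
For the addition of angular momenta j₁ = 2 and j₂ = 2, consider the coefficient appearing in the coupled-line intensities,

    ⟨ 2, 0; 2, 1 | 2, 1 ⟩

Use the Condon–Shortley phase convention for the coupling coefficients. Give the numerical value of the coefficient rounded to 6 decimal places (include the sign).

√[5·2!2!2!/7! · 2!2!3!1!3!1!] = √(8/7)
  +(−1)^1/∏(1,1,1,2,1,0)! = -1/2  (running -1/2)
  +(−1)^2/∏(2,0,0,1,2,1)! = 1/4  (running -1/4)
⟨..|..⟩ = √(8/7)·(-1/4) = -0.267261

-0.267261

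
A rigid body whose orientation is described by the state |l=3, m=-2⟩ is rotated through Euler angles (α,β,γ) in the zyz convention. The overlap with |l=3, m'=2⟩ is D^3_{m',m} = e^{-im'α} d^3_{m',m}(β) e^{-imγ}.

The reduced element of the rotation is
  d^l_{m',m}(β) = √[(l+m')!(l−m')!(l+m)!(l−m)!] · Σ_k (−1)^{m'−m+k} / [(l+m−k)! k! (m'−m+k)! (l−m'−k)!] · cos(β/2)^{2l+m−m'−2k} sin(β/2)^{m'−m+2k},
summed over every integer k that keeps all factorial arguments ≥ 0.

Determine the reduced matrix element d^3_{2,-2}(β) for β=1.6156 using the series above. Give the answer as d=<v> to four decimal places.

d=0.5091

d^3_{2,-2}(β=1.6156) via the finite sum:
With c≡cos(β/2)=0.691090 and s≡sin(β/2)=0.722769, N=[120·1·1·120]^{1/2}=120.000000
k∈{0,1} keeps every argument non-negative
  k=0: (−1)^4·120.0000/(24)·0.6911^2·0.7228^4 = +0.651683
  k=1: (−1)^5·120.0000/(120)·0.6911^0·0.7228^6 = -0.142559
d^3_{2,-2}(1.6156) = +0.651683 -0.142559 = +0.509124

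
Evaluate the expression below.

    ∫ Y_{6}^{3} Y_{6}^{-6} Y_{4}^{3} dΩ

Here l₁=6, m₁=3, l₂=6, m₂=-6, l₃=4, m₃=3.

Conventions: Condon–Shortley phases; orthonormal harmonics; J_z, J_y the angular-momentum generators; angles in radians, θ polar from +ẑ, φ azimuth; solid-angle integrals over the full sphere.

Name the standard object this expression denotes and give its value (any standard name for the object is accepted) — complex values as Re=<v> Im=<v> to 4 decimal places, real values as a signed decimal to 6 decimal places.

This is a Gaunt coefficient — the integral of a triple product of spherical harmonics over the sphere.
Rules hold: Σm=0, L=16 even, 0≤4≤12.
N = 13·13·9 = 1521
Δ = 8!·4!·4!/17! = 1/15315300
Racah Σ t=2..6: t=2:+1/829440 t=3:−1/25920 t=4:+1/9216 t=5:−1/25920 t=6:+1/829440 = 7/207360
⇒ 3j(6 6 4; 0 0 0)² = 28/2431, sgn +1
Racah Σ t=0..0: t=0:+1/5806080 = 1/5806080
⇒ 3j(6 6 4; 3 -6 3)² = 9/884, sgn -1
4πI² = N·(3j₀)²·(3jₘ)² = 567/3179
I = -1·√(0.178358/4π) = -0.11913554

Gaunt coefficient, -0.119136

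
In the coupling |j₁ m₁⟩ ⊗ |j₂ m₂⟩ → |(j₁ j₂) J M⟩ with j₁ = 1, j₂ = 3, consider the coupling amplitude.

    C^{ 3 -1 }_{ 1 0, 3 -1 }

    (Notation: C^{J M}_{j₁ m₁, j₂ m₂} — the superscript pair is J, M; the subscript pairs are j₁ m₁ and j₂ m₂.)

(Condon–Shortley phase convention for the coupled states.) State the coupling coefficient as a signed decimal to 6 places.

+√(1/12) ≈ +0.288675

√[7·1!1!5!/8! · 1!1!2!4!2!4!] = √(48)
  +(−1)^0/∏(0,1,1,2,0,3)! = 1/12  (running 1/12)
  +(−1)^1/∏(1,0,0,1,1,4)! = -1/24  (running 1/24)
⟨..|..⟩ = √(48)·(1/24) = +0.288675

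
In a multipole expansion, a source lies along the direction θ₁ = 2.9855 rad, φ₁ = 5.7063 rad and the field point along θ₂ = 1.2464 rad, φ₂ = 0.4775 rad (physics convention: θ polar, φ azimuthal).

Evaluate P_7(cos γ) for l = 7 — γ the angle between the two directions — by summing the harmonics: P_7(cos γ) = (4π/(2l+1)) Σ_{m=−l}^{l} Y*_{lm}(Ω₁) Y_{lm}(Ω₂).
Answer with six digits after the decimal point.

0.284941

Expand P_7 via completeness: Σ_{m} conj(Y_{7,m}) at Ω₁ times Y_{7,m} at Ω₂ —
  m=-7: Y*=(-0.000001, 0.000001)  Y=(-0.336772, 0.068585)  product (0.000000, -0.000000)
  m=-6: Y*=(0.000025, -0.000008)  Y=(-0.415998, -0.118089)  product (-0.000011, 0.000000)
  m=-5: Y*=(-0.000377, -0.000099)  Y=(-0.065621, -0.061636)  product (0.000019, 0.000030)
  m=-4: Y*=(0.002755, 0.003038)  Y=(0.105491, 0.298976)  product (-0.000617, 0.001144)
  m=-3: Y*=(-0.004947, -0.030681)  Y=(-0.028952, 0.208008)  product (0.006525, -0.000141)
  m=-2: Y*=(-0.066313, 0.149686)  Y=(0.137174, -0.193863)  product (0.019922, 0.033389)
  m=-1: Y*=(0.449568, -0.292545)  Y=(0.218090, -0.112848)  product (0.065033, -0.114534)
  m=+0: Y*=(-0.750135, -0.000000)  Y=(-0.211137, 0.000000)  product (0.158382, 0.000000)
  m=+1: Y*=(-0.449568, -0.292545)  Y=(-0.218090, -0.112848)  product (0.065033, 0.114534)
  m=+2: Y*=(-0.066313, -0.149686)  Y=(0.137174, 0.193863)  product (0.019922, -0.033389)
  m=+3: Y*=(0.004947, -0.030681)  Y=(0.028952, 0.208008)  product (0.006525, 0.000141)
  m=+4: Y*=(0.002755, -0.003038)  Y=(0.105491, -0.298976)  product (-0.000617, -0.001144)
  m=+5: Y*=(0.000377, -0.000099)  Y=(0.065621, -0.061636)  product (0.000019, -0.000030)
  m=+6: Y*=(0.000025, 0.000008)  Y=(-0.415998, 0.118089)  product (-0.000011, -0.000000)
  m=+7: Y*=(0.000001, 0.000001)  Y=(0.336772, 0.068585)  product (0.000000, 0.000000)
Accumulated sum (0.340123, 0.000000); after 4π/(2l+1) scaling, (0.284941, 0.000000) ⇒ P_7 = 0.284941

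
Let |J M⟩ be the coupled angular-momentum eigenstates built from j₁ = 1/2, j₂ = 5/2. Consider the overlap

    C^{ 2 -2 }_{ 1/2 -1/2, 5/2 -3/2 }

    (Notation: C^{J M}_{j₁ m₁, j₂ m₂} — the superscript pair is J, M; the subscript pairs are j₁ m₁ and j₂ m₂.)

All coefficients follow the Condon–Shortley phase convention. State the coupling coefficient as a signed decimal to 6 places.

triangle: 1!*0!*4!/6! = 24/720
(j±m)!: 0!*1!*1!*4!*0!*4! = 576
prefactor² = (2J+1)*Δ*N² = 96
  k=1: −1/(1!*0!*0!*0!*0!*4!) = -1/24
Σ = -1/24  ⇒  CG² = 96*(-1/24)² = 1/6
CG = −√(1/6) = -0.408248

−√(1/6) ≈ -0.408248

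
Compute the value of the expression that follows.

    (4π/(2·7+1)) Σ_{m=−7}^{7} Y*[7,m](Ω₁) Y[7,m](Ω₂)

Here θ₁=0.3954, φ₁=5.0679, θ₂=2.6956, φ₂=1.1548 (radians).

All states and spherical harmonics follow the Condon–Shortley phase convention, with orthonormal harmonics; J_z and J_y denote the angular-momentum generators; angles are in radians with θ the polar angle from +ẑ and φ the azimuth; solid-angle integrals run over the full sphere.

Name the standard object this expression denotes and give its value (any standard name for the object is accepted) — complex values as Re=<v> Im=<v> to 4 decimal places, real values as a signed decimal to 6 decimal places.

This sum is the spherical-harmonic addition theorem: it equals the Legendre polynomial P_l(cos γ) of the angle γ between the two directions.
Expand P_7 via completeness: Σ_{m} conj(Y_{7,m}) at Ω₁ times Y_{7,m} at Ω₂ —
  m=-7: (-0.00038 - 0.00050j) × (-0.00032 - 0.00135j) = -0.00000 + 0.00000j  (running Σ = -0.00000 + 0.00000j)
  m=-6: (0.00301 - 0.00477j) × (-0.00868 + 0.00654j) = 0.00001 + 0.00006j  (running Σ = 0.00000 + 0.00006j)
  m=-5: (0.03066 + 0.00643j) × (0.04584 + 0.02559j) = 0.00124 + 0.00108j  (running Σ = 0.00125 + 0.00114j)
  m=-4: (0.01783 + 0.11899j) × (0.01617 - 0.17302j) = 0.02088 - 0.00116j  (running Σ = 0.02212 - 0.00002j)
  m=-3: (-0.27958 + 0.15428j) × (-0.37065 + 0.12399j) = 0.08450 - 0.09185j  (running Σ = 0.10662 - 0.09187j)
  m=-2: (-0.40636 - 0.35000j) × (0.35732 + 0.39227j) = -0.00790 - 0.28446j  (running Σ = 0.09871 - 0.37633j)
  m=-1: (0.13650 - 0.36764j) × (0.09214 - 0.20856j) = -0.06410 - 0.06234j  (running Σ = 0.03461 - 0.43868j)
  m=0: (-0.27553 + 0.00000j) × (0.39360 + 0.00000j) = -0.10845 + 0.00000j  (running Σ = -0.07384 - 0.43868j)
  m=1: (-0.13650 - 0.36764j) × (-0.09214 - 0.20856j) = -0.06410 + 0.06234j  (running Σ = -0.13794 - 0.37633j)
  m=2: (-0.40636 + 0.35000j) × (0.35732 - 0.39227j) = -0.00790 + 0.28446j  (running Σ = -0.14584 - 0.09187j)
  m=3: (0.27958 + 0.15428j) × (0.37065 + 0.12399j) = 0.08450 + 0.09185j  (running Σ = -0.06134 - 0.00002j)
  m=4: (0.01783 - 0.11899j) × (0.01617 + 0.17302j) = 0.02088 + 0.00116j  (running Σ = -0.04047 + 0.00114j)
  m=5: (-0.03066 + 0.00643j) × (-0.04584 + 0.02559j) = 0.00124 - 0.00108j  (running Σ = -0.03923 + 0.00006j)
  m=6: (0.00301 + 0.00477j) × (-0.00868 - 0.00654j) = 0.00001 - 0.00006j  (running Σ = -0.03922 + 0.00000j)
  m=7: (0.00038 - 0.00050j) × (0.00032 - 0.00135j) = -0.00000 - 0.00000j  (running Σ = -0.03922 - 0.00000j)
Total Σ_m = -0.03922 - 0.00000j. Multiply by 0.837758: -0.03286 - 0.00000j. P_7(cos γ) = -0.032860

Legendre polynomial (addition theorem), -0.032860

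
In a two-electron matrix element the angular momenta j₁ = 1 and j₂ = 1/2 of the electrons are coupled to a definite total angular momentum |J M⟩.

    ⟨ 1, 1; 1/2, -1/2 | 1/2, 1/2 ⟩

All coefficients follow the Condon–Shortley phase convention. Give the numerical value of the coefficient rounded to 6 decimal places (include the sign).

triangle: 1!×1!×0!/3! = 1/6
(j±m)!: 2!×0!×0!×1!×1!×0! = 2
prefactor² = (2J+1)×Δ×N² = 2/3
  k=0: +1/(0!×1!×0!×0!×1!×0!) = 1
Σ = 1  ⇒  CG² = 2/3×1² = 2/3
CG = +√(2/3) = +0.816497

+√(2/3) ≈ +0.816497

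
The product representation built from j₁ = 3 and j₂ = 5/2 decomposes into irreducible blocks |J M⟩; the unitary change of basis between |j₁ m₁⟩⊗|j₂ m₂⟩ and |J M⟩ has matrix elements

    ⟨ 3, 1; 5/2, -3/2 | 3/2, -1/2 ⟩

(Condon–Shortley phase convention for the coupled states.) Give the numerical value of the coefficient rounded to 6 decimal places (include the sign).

√[4·4!2!1!/8! · 4!2!1!4!1!2!] = √(384/35)
  +(−1)^0/∏(0,4,2,1,0,0)! = 1/48  (running 1/48)
  +(−1)^1/∏(1,3,1,0,1,1)! = -1/6  (running -7/48)
⟨..|..⟩ = √(384/35)·(-7/48) = -0.483046

-0.483046  (= −√(7/30))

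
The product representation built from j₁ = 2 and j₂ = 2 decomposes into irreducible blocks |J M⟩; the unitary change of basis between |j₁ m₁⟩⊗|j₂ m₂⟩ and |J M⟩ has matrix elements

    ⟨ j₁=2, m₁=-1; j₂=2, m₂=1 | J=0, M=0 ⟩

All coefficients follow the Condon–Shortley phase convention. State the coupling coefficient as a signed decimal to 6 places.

√[1·4!0!0!/5! · 1!3!3!1!0!0!] = √(36/5)
  +(−1)^3/∏(3,1,0,0,0,0)! = -1/6  (running -1/6)
⟨..|..⟩ = √(36/5)·(-1/6) = -0.447214

−√(1/5) = -0.447214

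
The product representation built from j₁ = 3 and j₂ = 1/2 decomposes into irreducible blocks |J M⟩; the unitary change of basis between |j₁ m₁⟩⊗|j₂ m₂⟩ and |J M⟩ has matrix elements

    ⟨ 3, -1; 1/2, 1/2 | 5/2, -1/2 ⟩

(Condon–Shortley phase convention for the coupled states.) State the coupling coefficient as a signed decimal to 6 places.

√[6·1!5!0!/7! · 2!4!1!0!2!3!] = √(576/7)
  +(−1)^1/∏(1,0,3,0,2,0)! = -1/12  (running -1/12)
⟨..|..⟩ = √(576/7)·(-1/12) = -0.755929

-0.755929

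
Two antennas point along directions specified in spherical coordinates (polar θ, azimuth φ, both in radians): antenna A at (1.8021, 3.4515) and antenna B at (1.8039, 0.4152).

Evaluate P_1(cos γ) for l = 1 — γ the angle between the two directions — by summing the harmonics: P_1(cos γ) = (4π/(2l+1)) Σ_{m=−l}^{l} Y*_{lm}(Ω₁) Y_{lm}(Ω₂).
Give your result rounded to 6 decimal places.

Summing Y*_{l m}(θ₁,φ₁)·Y_{l m}(θ₂,φ₂) over m ∈ [−1, 1]; prefactor 4π/(2·1+1) = 4.188790:
  term(m=-1) = -0.112419+0.011881i   from Y*(Ω₁)=-0.320273-0.102559i, Y(Ω₂)=+0.307589-0.135594i
  term(m=+0) = +0.012642+0.000000i   from Y*(Ω₁)=-0.112010-0.000000i, Y(Ω₂)=-0.112866+0.000000i
  term(m=+1) = -0.112419-0.011881i   from Y*(Ω₁)=+0.320273-0.102559i, Y(Ω₂)=-0.307589-0.135594i
Accumulated sum -0.212195+0.000000i; after 4π/(2l+1) scaling, -0.888842+0.000000i ⇒ P_1 = -0.888842

-0.888842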